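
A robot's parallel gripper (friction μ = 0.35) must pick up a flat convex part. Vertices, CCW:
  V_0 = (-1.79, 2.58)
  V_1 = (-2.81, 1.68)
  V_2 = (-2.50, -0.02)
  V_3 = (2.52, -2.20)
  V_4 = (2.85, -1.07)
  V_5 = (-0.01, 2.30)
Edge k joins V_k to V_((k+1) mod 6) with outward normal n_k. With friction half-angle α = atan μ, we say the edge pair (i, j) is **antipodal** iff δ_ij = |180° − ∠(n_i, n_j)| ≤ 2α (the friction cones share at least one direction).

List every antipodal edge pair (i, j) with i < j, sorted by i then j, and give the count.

count = 5; pairs: (0,3), (1,3), (1,4), (2,4), (2,5)

α = atan 0.35 = 19.29°;  2α = 38.58°
n_0 = (-0.6616, +0.7498)
n_1 = (-0.9838, -0.1794)
n_2 = (-0.3983, -0.9172)
n_3 = (+0.9599, -0.2803)
n_4 = (+0.7624, +0.6471)
n_5 = (+0.1554, +0.9879)
  (0,1): δ = 121.09°  ·
  (0,2): δ = 64.90°  ·
  (0,3): δ = 32.30°  ✓
  (0,4): δ = 88.90°  ·
  (0,5): δ = 129.64°  ·
  (1,2): δ = 123.81°  ·
  (1,3): δ = 26.61°  ✓
  (1,4): δ = 29.99°  ✓
  (1,5): δ = 70.73°  ·
  (2,3): δ = 82.81°  ·
  (2,4): δ = 26.21°  ✓
  (2,5): δ = 14.53°  ✓
  (3,4): δ = 123.40°  ·
  (3,5): δ = 82.66°  ·
  (4,5): δ = 139.26°  ·
antipodal pairs: 5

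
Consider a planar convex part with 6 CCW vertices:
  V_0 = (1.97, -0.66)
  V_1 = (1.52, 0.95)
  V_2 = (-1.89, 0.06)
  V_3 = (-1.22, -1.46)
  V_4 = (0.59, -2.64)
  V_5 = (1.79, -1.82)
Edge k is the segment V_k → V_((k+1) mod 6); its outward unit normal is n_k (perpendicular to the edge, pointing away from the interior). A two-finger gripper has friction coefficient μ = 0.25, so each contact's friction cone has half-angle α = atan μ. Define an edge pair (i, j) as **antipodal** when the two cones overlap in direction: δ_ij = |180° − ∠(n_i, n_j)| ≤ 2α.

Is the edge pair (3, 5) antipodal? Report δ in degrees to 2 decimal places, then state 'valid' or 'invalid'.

α = atan 0.25 = 14.04°;  2α = 28.07°
edge 3: e_3 = (+1.81, -1.18);  n_3 = (-0.5461, -0.8377)
edge 5: e_5 = (+0.18, +1.16);  n_5 = (+0.9882, -0.1533)
∠(n_3, n_5) = 114.28°
δ = |180° − 114.28°| = 65.72°
65.72° > 2α = 28.07°  →  invalid

δ = 65.72°, invalid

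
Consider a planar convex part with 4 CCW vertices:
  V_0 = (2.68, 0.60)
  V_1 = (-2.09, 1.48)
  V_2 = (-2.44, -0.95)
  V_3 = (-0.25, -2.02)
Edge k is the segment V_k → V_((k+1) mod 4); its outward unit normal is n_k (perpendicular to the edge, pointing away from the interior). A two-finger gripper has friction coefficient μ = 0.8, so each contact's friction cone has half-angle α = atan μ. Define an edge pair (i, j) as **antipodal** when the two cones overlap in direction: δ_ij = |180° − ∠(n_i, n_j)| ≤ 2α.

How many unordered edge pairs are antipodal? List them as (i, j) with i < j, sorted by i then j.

α = atan 0.8 = 38.66°;  2α = 77.32°
n_0 = (+0.1814, +0.9834)
n_1 = (-0.9898, +0.1426)
n_2 = (-0.4390, -0.8985)
n_3 = (+0.6666, -0.7454)
  (0,1): δ = 87.74°  ·
  (0,2): δ = 15.59°  ✓
  (0,3): δ = 52.26°  ✓
  (1,2): δ = 107.84°  ·
  (1,3): δ = 40.00°  ✓
  (2,3): δ = 112.16°  ·
antipodal pairs: 3

count = 3; pairs: (0,2), (0,3), (1,3)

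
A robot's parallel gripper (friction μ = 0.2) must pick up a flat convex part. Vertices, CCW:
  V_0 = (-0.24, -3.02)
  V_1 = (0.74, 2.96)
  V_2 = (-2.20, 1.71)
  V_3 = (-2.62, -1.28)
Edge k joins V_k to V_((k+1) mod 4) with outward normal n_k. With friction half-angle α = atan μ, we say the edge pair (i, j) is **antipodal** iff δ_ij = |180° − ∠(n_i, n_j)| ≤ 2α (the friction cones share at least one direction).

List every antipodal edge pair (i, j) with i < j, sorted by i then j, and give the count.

α = atan 0.2 = 11.31°;  2α = 22.62°
n_0 = (+0.9868, -0.1617)
n_1 = (-0.3913, +0.9203)
n_2 = (-0.9903, +0.1391)
n_3 = (-0.5902, -0.8073)
  (0,1): δ = 57.66°  ·
  (0,2): δ = 1.31°  ✓
  (0,3): δ = 63.14°  ·
  (1,2): δ = 121.03°  ·
  (1,3): δ = 59.20°  ·
  (2,3): δ = 118.17°  ·
antipodal pairs: 1

count = 1; pairs: (0,2)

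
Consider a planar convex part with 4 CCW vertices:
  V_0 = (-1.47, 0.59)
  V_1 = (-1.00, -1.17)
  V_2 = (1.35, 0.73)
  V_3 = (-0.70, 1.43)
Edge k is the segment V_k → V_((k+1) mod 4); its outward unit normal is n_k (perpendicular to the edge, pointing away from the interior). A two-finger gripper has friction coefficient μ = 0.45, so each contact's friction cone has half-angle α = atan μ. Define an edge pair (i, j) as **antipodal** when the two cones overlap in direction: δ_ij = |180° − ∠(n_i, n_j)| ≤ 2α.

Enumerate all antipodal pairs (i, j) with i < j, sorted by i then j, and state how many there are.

α = atan 0.45 = 24.23°;  2α = 48.46°
n_0 = (-0.9661, -0.2580)
n_1 = (+0.6287, -0.7776)
n_2 = (+0.3231, +0.9463)
n_3 = (-0.7372, +0.6757)
  (0,1): δ = 66.00°  ·
  (0,2): δ = 56.20°  ·
  (0,3): δ = 122.54°  ·
  (1,2): δ = 57.81°  ·
  (1,3): δ = 8.53°  ✓
  (2,3): δ = 113.66°  ·
antipodal pairs: 1

count = 1; pairs: (1,3)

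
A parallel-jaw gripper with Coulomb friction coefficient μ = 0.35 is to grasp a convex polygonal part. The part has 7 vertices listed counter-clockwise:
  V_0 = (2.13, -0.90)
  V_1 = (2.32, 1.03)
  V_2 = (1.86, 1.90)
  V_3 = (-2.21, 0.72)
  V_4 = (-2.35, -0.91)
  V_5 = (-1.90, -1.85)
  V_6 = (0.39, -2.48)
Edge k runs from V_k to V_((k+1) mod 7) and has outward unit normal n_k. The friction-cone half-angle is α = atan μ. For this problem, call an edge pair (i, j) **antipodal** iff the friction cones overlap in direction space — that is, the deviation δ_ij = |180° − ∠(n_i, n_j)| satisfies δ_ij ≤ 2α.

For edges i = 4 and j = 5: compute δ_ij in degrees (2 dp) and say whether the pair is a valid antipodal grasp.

δ = 130.96°, invalid

α = atan 0.35 = 19.29°;  2α = 38.58°
edge 4: e_4 = (+0.45, -0.94);  n_4 = (-0.9020, -0.4318)
edge 5: e_5 = (+2.29, -0.63);  n_5 = (-0.2653, -0.9642)
∠(n_4, n_5) = 49.04°
δ = |180° − 49.04°| = 130.96°
130.96° > 2α = 38.58°  →  invalid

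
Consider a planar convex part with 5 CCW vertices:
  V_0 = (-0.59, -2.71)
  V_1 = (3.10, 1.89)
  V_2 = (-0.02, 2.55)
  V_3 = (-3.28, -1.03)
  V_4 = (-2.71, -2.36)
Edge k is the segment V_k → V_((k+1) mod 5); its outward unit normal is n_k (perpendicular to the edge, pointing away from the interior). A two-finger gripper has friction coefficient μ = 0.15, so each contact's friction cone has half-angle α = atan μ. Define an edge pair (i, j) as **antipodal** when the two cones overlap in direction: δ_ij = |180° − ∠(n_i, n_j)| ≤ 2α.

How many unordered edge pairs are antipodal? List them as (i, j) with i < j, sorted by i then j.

α = atan 0.15 = 8.53°;  2α = 17.06°
n_0 = (+0.7800, -0.6257)
n_1 = (+0.2070, +0.9783)
n_2 = (-0.7394, +0.6733)
n_3 = (-0.9191, -0.3939)
n_4 = (-0.1629, -0.9866)
  (0,1): δ = 63.21°  ·
  (0,2): δ = 3.59°  ✓
  (0,3): δ = 61.93°  ·
  (0,4): δ = 119.36°  ·
  (1,2): δ = 120.38°  ·
  (1,3): δ = 54.86°  ·
  (1,4): δ = 2.57°  ✓
  (2,3): δ = 114.48°  ·
  (2,4): δ = 57.05°  ·
  (3,4): δ = 122.57°  ·
antipodal pairs: 2

count = 2; pairs: (0,2), (1,4)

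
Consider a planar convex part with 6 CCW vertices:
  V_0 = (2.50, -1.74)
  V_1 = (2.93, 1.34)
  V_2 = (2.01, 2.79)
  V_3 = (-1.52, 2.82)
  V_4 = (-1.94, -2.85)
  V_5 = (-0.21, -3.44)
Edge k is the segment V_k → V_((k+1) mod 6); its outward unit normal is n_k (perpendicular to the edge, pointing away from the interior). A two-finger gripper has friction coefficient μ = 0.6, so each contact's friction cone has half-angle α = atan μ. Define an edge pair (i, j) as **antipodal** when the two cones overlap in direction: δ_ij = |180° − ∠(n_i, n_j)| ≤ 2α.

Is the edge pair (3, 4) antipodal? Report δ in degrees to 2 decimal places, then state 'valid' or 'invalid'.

δ = 104.60°, invalid

α = atan 0.6 = 30.96°;  2α = 61.93°
edge 3: e_3 = (-0.42, -5.67);  n_3 = (-0.9973, +0.0739)
edge 4: e_4 = (+1.73, -0.59);  n_4 = (-0.3228, -0.9465)
∠(n_3, n_4) = 75.40°
δ = |180° − 75.40°| = 104.60°
104.60° > 2α = 61.93°  →  invalid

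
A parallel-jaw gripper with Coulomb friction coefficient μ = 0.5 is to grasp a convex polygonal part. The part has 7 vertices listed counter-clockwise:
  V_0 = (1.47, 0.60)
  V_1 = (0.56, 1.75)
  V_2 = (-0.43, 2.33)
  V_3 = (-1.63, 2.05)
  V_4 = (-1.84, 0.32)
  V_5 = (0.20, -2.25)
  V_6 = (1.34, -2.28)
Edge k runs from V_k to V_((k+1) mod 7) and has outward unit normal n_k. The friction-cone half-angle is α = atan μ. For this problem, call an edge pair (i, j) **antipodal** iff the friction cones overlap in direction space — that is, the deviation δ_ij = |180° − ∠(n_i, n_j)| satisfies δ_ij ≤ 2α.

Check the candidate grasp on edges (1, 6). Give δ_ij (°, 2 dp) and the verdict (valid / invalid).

δ = 117.78°, invalid

α = atan 0.5 = 26.57°;  2α = 53.13°
edge 1: e_1 = (-0.99, +0.58);  n_1 = (+0.5055, +0.8628)
edge 6: e_6 = (+0.13, +2.88);  n_6 = (+0.9990, -0.0451)
∠(n_1, n_6) = 62.22°
δ = |180° − 62.22°| = 117.78°
117.78° > 2α = 53.13°  →  invalid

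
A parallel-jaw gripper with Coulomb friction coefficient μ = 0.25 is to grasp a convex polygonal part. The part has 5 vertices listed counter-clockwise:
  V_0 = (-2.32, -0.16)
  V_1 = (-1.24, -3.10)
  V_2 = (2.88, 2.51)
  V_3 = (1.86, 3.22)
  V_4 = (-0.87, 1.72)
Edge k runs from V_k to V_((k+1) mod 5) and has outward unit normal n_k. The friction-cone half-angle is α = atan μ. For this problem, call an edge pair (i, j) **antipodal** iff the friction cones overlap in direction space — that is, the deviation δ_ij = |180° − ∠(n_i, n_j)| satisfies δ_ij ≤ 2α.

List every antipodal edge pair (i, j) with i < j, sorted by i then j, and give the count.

α = atan 0.25 = 14.04°;  2α = 28.07°
n_0 = (-0.9387, -0.3448)
n_1 = (+0.8060, -0.5919)
n_2 = (+0.5713, +0.8207)
n_3 = (-0.4815, +0.8764)
n_4 = (-0.7918, +0.6107)
  (0,1): δ = 56.46°  ·
  (0,2): δ = 34.99°  ·
  (0,3): δ = 98.62°  ·
  (0,4): δ = 122.19°  ·
  (1,2): δ = 88.55°  ·
  (1,3): δ = 24.92°  ✓
  (1,4): δ = 1.35°  ✓
  (2,3): δ = 116.37°  ·
  (2,4): δ = 92.80°  ·
  (3,4): δ = 156.43°  ·
antipodal pairs: 2

count = 2; pairs: (1,3), (1,4)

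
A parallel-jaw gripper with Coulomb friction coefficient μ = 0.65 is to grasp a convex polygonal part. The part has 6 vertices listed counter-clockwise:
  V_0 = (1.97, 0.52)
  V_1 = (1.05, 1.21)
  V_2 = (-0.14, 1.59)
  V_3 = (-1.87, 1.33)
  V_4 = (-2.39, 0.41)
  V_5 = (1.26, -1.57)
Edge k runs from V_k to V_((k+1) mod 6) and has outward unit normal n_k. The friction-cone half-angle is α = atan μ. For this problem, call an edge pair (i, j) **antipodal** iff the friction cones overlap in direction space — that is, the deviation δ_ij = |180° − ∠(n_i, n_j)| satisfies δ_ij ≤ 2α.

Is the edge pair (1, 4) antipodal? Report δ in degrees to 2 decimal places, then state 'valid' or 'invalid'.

δ = 10.77°, valid

α = atan 0.65 = 33.02°;  2α = 66.05°
edge 1: e_1 = (-1.19, +0.38);  n_1 = (+0.3042, +0.9526)
edge 4: e_4 = (+3.65, -1.98);  n_4 = (-0.4768, -0.8790)
∠(n_1, n_4) = 169.23°
δ = |180° − 169.23°| = 10.77°
10.77° ≤ 2α = 66.05°  →  valid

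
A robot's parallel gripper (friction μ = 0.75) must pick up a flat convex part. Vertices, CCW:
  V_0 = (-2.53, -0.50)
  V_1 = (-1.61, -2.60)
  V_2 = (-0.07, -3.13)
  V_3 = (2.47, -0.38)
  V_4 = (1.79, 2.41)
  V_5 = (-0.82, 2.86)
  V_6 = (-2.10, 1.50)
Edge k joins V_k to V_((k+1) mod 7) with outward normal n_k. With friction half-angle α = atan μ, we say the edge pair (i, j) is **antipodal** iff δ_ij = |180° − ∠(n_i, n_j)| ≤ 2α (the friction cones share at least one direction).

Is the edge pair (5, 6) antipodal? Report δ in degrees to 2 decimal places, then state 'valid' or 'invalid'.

α = atan 0.75 = 36.87°;  2α = 73.74°
edge 5: e_5 = (-1.28, -1.36);  n_5 = (-0.7282, +0.6854)
edge 6: e_6 = (-0.43, -2.00);  n_6 = (-0.9777, +0.2102)
∠(n_5, n_6) = 31.13°
δ = |180° − 31.13°| = 148.87°
148.87° > 2α = 73.74°  →  invalid

δ = 148.87°, invalid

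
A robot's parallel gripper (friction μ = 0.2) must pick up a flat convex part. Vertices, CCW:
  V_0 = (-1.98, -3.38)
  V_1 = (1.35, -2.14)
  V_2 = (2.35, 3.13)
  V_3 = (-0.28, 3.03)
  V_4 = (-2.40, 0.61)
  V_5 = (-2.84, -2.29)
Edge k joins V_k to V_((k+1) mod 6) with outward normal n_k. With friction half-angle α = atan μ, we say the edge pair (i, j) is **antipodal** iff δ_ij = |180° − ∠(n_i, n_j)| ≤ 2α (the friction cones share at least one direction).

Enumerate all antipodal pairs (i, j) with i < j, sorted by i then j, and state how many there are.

count = 2; pairs: (0,2), (1,4)

α = atan 0.2 = 11.31°;  2α = 22.62°
n_0 = (+0.3490, -0.9371)
n_1 = (+0.9825, -0.1864)
n_2 = (-0.0380, +0.9993)
n_3 = (-0.7522, +0.6589)
n_4 = (-0.9887, +0.1500)
n_5 = (-0.7851, -0.6194)
  (0,1): δ = 121.17°  ·
  (0,2): δ = 18.25°  ✓
  (0,3): δ = 28.36°  ·
  (0,4): δ = 60.95°  ·
  (0,5): δ = 107.85°  ·
  (1,2): δ = 77.08°  ·
  (1,3): δ = 30.48°  ·
  (1,4): δ = 2.12°  ✓
  (1,5): δ = 49.02°  ·
  (2,3): δ = 133.40°  ·
  (2,4): δ = 100.80°  ·
  (2,5): δ = 53.90°  ·
  (3,4): δ = 147.41°  ·
  (3,5): δ = 100.51°  ·
  (4,5): δ = 133.10°  ·
antipodal pairs: 2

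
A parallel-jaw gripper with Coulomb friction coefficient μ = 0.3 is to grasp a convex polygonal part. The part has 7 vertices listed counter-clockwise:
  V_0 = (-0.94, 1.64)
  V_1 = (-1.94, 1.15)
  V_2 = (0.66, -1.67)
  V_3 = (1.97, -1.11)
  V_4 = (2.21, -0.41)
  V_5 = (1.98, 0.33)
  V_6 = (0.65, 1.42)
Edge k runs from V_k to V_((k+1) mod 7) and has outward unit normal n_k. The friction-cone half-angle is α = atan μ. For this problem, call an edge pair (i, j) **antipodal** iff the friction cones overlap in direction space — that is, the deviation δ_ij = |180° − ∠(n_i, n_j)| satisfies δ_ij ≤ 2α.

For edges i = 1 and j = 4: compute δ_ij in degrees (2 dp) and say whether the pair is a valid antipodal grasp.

α = atan 0.3 = 16.70°;  2α = 33.40°
edge 1: e_1 = (+2.60, -2.82);  n_1 = (-0.7352, -0.6778)
edge 4: e_4 = (-0.23, +0.74);  n_4 = (+0.9549, +0.2968)
∠(n_1, n_4) = 154.59°
δ = |180° − 154.59°| = 25.41°
25.41° ≤ 2α = 33.40°  →  valid

δ = 25.41°, valid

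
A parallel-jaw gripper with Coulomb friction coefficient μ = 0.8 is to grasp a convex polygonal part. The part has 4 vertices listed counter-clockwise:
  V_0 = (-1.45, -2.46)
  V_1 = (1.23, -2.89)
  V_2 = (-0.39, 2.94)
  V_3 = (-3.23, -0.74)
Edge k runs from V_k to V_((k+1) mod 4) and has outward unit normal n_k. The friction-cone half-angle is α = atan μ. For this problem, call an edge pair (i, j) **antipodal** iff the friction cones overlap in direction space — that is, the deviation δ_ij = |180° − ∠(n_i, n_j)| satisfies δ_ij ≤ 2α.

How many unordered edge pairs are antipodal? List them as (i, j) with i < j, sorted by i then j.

count = 4; pairs: (0,1), (0,2), (1,2), (1,3)

α = atan 0.8 = 38.66°;  2α = 77.32°
n_0 = (-0.1584, -0.9874)
n_1 = (+0.9635, +0.2677)
n_2 = (-0.7917, +0.6110)
n_3 = (-0.6949, -0.7191)
  (0,1): δ = 65.36°  ✓
  (0,2): δ = 61.46°  ✓
  (0,3): δ = 145.10°  ·
  (1,2): δ = 53.19°  ✓
  (1,3): δ = 30.45°  ✓
  (2,3): δ = 96.36°  ·
antipodal pairs: 4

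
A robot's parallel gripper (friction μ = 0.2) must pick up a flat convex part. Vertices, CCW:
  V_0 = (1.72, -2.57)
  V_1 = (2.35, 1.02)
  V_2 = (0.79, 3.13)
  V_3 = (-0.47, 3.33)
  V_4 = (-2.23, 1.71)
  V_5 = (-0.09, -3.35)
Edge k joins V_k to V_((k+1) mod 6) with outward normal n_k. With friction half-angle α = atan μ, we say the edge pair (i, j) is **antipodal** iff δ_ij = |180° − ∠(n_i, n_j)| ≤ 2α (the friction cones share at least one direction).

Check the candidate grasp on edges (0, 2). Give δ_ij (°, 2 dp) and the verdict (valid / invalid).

α = atan 0.2 = 11.31°;  2α = 22.62°
edge 0: e_0 = (+0.63, +3.59);  n_0 = (+0.9849, -0.1728)
edge 2: e_2 = (-1.26, +0.20);  n_2 = (+0.1568, +0.9876)
∠(n_0, n_2) = 90.93°
δ = |180° − 90.93°| = 89.07°
89.07° > 2α = 22.62°  →  invalid

δ = 89.07°, invalid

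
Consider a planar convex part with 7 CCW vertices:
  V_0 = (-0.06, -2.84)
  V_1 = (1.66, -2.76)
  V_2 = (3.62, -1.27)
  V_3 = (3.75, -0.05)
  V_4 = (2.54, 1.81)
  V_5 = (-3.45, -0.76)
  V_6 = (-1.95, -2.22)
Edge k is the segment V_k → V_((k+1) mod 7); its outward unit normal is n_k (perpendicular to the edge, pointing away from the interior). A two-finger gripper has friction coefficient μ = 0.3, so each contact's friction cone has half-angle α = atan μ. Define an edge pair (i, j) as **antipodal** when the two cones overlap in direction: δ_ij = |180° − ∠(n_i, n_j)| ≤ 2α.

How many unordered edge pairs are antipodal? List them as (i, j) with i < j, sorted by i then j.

α = atan 0.3 = 16.70°;  2α = 33.40°
n_0 = (+0.0465, -0.9989)
n_1 = (+0.6052, -0.7961)
n_2 = (+0.9944, -0.1060)
n_3 = (+0.8382, +0.5453)
n_4 = (-0.3943, +0.9190)
n_5 = (-0.6975, -0.7166)
n_6 = (-0.3117, -0.9502)
  (0,1): δ = 145.42°  ·
  (0,2): δ = 98.75°  ·
  (0,3): δ = 59.62°  ·
  (0,4): δ = 20.56°  ✓
  (0,5): δ = 133.11°  ·
  (0,6): δ = 159.18°  ·
  (1,2): δ = 133.32°  ·
  (1,3): δ = 94.20°  ·
  (1,4): δ = 14.02°  ✓
  (1,5): δ = 98.53°  ·
  (1,6): δ = 124.60°  ·
  (2,3): δ = 140.87°  ·
  (2,4): δ = 60.70°  ·
  (2,5): δ = 51.86°  ·
  (2,6): δ = 77.92°  ·
  (3,4): δ = 99.82°  ·
  (3,5): δ = 12.73°  ✓
  (3,6): δ = 38.79°  ·
  (4,5): δ = 67.45°  ·
  (4,6): δ = 41.38°  ·
  (5,6): δ = 153.94°  ·
antipodal pairs: 3

count = 3; pairs: (0,4), (1,4), (3,5)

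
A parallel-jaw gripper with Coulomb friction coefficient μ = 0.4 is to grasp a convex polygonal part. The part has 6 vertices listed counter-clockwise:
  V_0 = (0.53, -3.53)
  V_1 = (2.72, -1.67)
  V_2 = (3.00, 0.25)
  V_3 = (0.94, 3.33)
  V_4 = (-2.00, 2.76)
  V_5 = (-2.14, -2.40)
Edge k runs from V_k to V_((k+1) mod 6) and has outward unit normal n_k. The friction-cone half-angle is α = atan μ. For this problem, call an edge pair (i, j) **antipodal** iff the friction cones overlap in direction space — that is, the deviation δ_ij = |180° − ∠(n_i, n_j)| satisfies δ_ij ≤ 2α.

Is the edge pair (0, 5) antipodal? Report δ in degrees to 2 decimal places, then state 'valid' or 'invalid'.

α = atan 0.4 = 21.80°;  2α = 43.60°
edge 0: e_0 = (+2.19, +1.86);  n_0 = (+0.6473, -0.7622)
edge 5: e_5 = (+2.67, -1.13);  n_5 = (-0.3898, -0.9209)
∠(n_0, n_5) = 63.28°
δ = |180° − 63.28°| = 116.72°
116.72° > 2α = 43.60°  →  invalid

δ = 116.72°, invalid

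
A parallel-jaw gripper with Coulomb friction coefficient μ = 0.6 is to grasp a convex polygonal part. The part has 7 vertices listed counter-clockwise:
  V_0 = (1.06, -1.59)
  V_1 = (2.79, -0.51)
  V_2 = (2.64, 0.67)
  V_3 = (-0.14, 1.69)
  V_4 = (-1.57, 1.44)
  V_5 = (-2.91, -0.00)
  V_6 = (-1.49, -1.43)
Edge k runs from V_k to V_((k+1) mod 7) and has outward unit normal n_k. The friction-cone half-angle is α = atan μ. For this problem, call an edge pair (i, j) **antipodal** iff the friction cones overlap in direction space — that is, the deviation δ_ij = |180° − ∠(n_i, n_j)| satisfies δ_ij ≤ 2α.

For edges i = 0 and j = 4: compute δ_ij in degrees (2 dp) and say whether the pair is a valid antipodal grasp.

α = atan 0.6 = 30.96°;  2α = 61.93°
edge 0: e_0 = (+1.73, +1.08);  n_0 = (+0.5296, -0.8483)
edge 4: e_4 = (-1.34, -1.44);  n_4 = (-0.7321, +0.6812)
∠(n_0, n_4) = 164.92°
δ = |180° − 164.92°| = 15.08°
15.08° ≤ 2α = 61.93°  →  valid

δ = 15.08°, valid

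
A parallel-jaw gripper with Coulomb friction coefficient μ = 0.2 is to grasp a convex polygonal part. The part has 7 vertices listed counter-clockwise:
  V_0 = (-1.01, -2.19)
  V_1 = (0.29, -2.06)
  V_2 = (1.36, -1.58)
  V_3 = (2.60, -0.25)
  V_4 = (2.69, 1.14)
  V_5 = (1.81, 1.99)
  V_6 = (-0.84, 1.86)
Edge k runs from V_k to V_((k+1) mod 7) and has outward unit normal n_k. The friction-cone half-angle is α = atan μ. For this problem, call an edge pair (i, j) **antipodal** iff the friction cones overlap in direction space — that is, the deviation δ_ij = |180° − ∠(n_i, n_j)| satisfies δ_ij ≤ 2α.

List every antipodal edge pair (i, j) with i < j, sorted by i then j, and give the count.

α = atan 0.2 = 11.31°;  2α = 22.62°
n_0 = (+0.0995, -0.9950)
n_1 = (+0.4093, -0.9124)
n_2 = (+0.7314, -0.6819)
n_3 = (+0.9979, -0.0646)
n_4 = (+0.6947, +0.7193)
n_5 = (-0.0490, +0.9988)
n_6 = (-0.9991, +0.0419)
  (0,1): δ = 161.55°  ·
  (0,2): δ = 138.70°  ·
  (0,3): δ = 99.42°  ·
  (0,4): δ = 49.72°  ·
  (0,5): δ = 2.90°  ✓
  (0,6): δ = 81.89°  ·
  (1,2): δ = 157.16°  ·
  (1,3): δ = 117.87°  ·
  (1,4): δ = 68.17°  ·
  (1,5): δ = 21.35°  ✓
  (1,6): δ = 63.44°  ·
  (2,3): δ = 140.71°  ·
  (2,4): δ = 91.01°  ·
  (2,5): δ = 44.20°  ·
  (2,6): δ = 40.59°  ·
  (3,4): δ = 130.30°  ·
  (3,5): δ = 83.49°  ·
  (3,6): δ = 1.30°  ✓
  (4,5): δ = 133.18°  ·
  (4,6): δ = 48.40°  ·
  (5,6): δ = 95.21°  ·
antipodal pairs: 3

count = 3; pairs: (0,5), (1,5), (3,6)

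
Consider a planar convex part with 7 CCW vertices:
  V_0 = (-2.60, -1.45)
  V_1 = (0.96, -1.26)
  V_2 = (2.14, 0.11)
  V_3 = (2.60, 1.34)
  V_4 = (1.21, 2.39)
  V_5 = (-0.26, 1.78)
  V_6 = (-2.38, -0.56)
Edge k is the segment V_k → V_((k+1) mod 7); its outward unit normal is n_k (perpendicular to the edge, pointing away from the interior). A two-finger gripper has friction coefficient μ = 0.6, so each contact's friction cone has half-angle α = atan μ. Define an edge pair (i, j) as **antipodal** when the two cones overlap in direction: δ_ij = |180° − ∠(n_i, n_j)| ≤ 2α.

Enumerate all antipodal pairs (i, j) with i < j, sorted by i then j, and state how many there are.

count = 9; pairs: (0,3), (0,4), (0,5), (1,4), (1,5), (1,6), (2,4), (2,5), (2,6)

α = atan 0.6 = 30.96°;  2α = 61.93°
n_0 = (+0.0533, -0.9986)
n_1 = (+0.7577, -0.6526)
n_2 = (+0.9366, -0.3503)
n_3 = (+0.6028, +0.7979)
n_4 = (-0.3833, +0.9236)
n_5 = (-0.7411, +0.6714)
n_6 = (-0.9708, +0.2400)
  (0,1): δ = 133.79°  ·
  (0,2): δ = 113.56°  ·
  (0,3): δ = 40.12°  ✓
  (0,4): δ = 19.48°  ✓
  (0,5): δ = 44.77°  ✓
  (0,6): δ = 73.06°  ·
  (1,2): δ = 159.77°  ·
  (1,3): δ = 86.33°  ·
  (1,4): δ = 26.72°  ✓
  (1,5): δ = 1.44°  ✓
  (1,6): δ = 26.85°  ✓
  (2,3): δ = 106.56°  ·
  (2,4): δ = 46.96°  ✓
  (2,5): δ = 21.67°  ✓
  (2,6): δ = 6.62°  ✓
  (3,4): δ = 120.40°  ·
  (3,5): δ = 95.11°  ·
  (3,6): δ = 66.82°  ·
  (4,5): δ = 154.71°  ·
  (4,6): δ = 126.42°  ·
  (5,6): δ = 151.71°  ·
antipodal pairs: 9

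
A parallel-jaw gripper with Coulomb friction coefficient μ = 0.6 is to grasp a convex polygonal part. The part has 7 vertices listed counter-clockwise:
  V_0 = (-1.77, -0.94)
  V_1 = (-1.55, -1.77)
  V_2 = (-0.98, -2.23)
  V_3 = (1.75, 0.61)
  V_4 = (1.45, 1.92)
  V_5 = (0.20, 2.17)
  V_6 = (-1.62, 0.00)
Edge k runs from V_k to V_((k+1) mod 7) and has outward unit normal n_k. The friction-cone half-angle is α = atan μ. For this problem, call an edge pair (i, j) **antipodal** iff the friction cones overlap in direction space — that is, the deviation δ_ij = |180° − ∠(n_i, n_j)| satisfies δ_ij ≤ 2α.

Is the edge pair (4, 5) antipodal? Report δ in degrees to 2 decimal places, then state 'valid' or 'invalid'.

α = atan 0.6 = 30.96°;  2α = 61.93°
edge 4: e_4 = (-1.25, +0.25);  n_4 = (+0.1961, +0.9806)
edge 5: e_5 = (-1.82, -2.17);  n_5 = (-0.7662, +0.6426)
∠(n_4, n_5) = 61.32°
δ = |180° − 61.32°| = 118.68°
118.68° > 2α = 61.93°  →  invalid

δ = 118.68°, invalid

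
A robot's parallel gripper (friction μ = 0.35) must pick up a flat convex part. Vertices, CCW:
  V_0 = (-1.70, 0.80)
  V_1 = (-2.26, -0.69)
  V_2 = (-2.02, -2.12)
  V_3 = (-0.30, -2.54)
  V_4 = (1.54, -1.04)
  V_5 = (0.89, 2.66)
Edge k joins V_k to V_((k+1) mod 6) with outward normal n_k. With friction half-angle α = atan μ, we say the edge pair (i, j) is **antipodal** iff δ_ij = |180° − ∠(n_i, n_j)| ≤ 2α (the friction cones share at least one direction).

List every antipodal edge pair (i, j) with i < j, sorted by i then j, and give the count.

α = atan 0.35 = 19.29°;  2α = 38.58°
n_0 = (-0.9361, +0.3518)
n_1 = (-0.9862, -0.1655)
n_2 = (-0.2372, -0.9715)
n_3 = (+0.6319, -0.7751)
n_4 = (+0.9849, +0.1730)
n_5 = (-0.5833, +0.8122)
  (0,1): δ = 149.87°  ·
  (0,2): δ = 83.12°  ·
  (0,3): δ = 30.21°  ✓
  (0,4): δ = 30.56°  ✓
  (0,5): δ = 146.28°  ·
  (1,2): δ = 113.25°  ·
  (1,3): δ = 60.34°  ·
  (1,4): δ = 0.44°  ✓
  (1,5): δ = 116.16°  ·
  (2,3): δ = 127.09°  ·
  (2,4): δ = 66.31°  ·
  (2,5): δ = 49.41°  ·
  (3,4): δ = 119.22°  ·
  (3,5): δ = 3.50°  ✓
  (4,5): δ = 64.28°  ·
antipodal pairs: 4

count = 4; pairs: (0,3), (0,4), (1,4), (3,5)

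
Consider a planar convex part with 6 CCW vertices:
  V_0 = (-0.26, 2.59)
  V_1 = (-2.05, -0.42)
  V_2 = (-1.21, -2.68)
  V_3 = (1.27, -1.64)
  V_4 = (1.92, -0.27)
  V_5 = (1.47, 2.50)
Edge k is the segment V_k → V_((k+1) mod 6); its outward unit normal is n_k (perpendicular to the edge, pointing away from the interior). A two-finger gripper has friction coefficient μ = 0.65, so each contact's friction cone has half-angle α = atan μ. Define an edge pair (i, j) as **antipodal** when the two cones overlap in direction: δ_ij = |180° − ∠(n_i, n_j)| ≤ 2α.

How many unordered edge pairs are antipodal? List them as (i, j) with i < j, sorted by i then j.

α = atan 0.65 = 33.02°;  2α = 66.05°
n_0 = (-0.8595, +0.5111)
n_1 = (-0.9373, -0.3484)
n_2 = (+0.3867, -0.9222)
n_3 = (+0.9035, -0.4287)
n_4 = (+0.9871, +0.1604)
n_5 = (+0.0520, +0.9986)
  (0,1): δ = 128.87°  ·
  (0,2): δ = 36.51°  ✓
  (0,3): δ = 5.36°  ✓
  (0,4): δ = 39.97°  ✓
  (0,5): δ = 117.76°  ·
  (1,2): δ = 87.64°  ·
  (1,3): δ = 45.77°  ✓
  (1,4): δ = 11.16°  ✓
  (1,5): δ = 66.63°  ·
  (2,3): δ = 138.13°  ·
  (2,4): δ = 103.52°  ·
  (2,5): δ = 25.73°  ✓
  (3,4): δ = 145.39°  ·
  (3,5): δ = 67.60°  ·
  (4,5): δ = 102.21°  ·
antipodal pairs: 6

count = 6; pairs: (0,2), (0,3), (0,4), (1,3), (1,4), (2,5)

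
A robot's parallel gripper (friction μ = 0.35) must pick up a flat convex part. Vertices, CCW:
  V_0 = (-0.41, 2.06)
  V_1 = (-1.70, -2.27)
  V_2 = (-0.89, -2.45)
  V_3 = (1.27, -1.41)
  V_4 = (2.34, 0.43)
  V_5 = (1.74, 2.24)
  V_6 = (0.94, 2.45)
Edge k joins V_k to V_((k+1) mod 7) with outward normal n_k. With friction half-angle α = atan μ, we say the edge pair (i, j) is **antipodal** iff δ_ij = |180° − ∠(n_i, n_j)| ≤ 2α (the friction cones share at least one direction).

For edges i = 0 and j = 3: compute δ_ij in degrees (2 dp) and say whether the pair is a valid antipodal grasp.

α = atan 0.35 = 19.29°;  2α = 38.58°
edge 0: e_0 = (-1.29, -4.33);  n_0 = (-0.9584, +0.2855)
edge 3: e_3 = (+1.07, +1.84);  n_3 = (+0.8645, -0.5027)
∠(n_0, n_3) = 166.41°
δ = |180° − 166.41°| = 13.59°
13.59° ≤ 2α = 38.58°  →  valid

δ = 13.59°, valid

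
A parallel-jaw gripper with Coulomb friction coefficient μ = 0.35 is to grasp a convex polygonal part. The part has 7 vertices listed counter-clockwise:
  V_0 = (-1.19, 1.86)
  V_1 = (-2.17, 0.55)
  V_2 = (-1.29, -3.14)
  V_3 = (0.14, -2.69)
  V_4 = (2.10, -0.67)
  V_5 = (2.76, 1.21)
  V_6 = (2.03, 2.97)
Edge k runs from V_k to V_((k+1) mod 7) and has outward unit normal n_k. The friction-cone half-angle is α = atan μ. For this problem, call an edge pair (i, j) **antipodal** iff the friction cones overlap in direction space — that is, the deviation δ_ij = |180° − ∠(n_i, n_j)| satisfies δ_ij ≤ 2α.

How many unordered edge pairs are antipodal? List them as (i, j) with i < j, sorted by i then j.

count = 7; pairs: (0,2), (0,3), (0,4), (1,4), (1,5), (2,6), (3,6)

α = atan 0.35 = 19.29°;  2α = 38.58°
n_0 = (-0.8007, +0.5990)
n_1 = (-0.9727, -0.2320)
n_2 = (+0.3002, -0.9539)
n_3 = (+0.7177, -0.6964)
n_4 = (+0.9435, -0.3312)
n_5 = (+0.9237, +0.3831)
n_6 = (-0.3259, +0.9454)
  (0,1): δ = 129.79°  ·
  (0,2): δ = 35.73°  ✓
  (0,3): δ = 7.34°  ✓
  (0,4): δ = 17.46°  ✓
  (0,5): δ = 59.33°  ·
  (0,6): δ = 145.82°  ·
  (1,2): δ = 85.95°  ·
  (1,3): δ = 57.55°  ·
  (1,4): δ = 32.76°  ✓
  (1,5): δ = 9.11°  ✓
  (1,6): δ = 95.61°  ·
  (2,3): δ = 151.60°  ·
  (2,4): δ = 126.81°  ·
  (2,5): δ = 84.94°  ·
  (2,6): δ = 1.55°  ✓
  (3,4): δ = 155.21°  ·
  (3,5): δ = 113.34°  ·
  (3,6): δ = 26.84°  ✓
  (4,5): δ = 138.13°  ·
  (4,6): δ = 51.64°  ·
  (5,6): δ = 93.51°  ·
antipodal pairs: 7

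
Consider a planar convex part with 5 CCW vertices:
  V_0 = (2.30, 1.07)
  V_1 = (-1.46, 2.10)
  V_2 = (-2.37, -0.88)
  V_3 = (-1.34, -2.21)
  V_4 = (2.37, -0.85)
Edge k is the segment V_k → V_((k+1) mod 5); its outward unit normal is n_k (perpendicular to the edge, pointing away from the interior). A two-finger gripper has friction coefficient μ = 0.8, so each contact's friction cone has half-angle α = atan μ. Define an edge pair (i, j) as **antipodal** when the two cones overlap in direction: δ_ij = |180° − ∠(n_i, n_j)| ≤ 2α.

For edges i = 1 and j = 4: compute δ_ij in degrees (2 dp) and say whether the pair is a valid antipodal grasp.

α = atan 0.8 = 38.66°;  2α = 77.32°
edge 1: e_1 = (-0.91, -2.98);  n_1 = (-0.9564, +0.2921)
edge 4: e_4 = (-0.07, +1.92);  n_4 = (+0.9993, +0.0364)
∠(n_1, n_4) = 160.93°
δ = |180° − 160.93°| = 19.07°
19.07° ≤ 2α = 77.32°  →  valid

δ = 19.07°, valid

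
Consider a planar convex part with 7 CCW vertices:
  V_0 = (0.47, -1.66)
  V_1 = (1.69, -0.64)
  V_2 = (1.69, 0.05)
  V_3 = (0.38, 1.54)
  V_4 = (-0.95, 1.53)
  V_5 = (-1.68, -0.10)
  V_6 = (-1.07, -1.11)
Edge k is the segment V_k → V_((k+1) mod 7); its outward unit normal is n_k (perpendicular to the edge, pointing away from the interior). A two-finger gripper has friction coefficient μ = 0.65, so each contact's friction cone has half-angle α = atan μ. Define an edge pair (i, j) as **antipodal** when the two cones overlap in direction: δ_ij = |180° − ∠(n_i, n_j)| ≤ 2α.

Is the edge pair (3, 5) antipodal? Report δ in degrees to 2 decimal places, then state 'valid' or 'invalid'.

α = atan 0.65 = 33.02°;  2α = 66.05°
edge 3: e_3 = (-1.33, -0.01);  n_3 = (-0.0075, +1.0000)
edge 5: e_5 = (+0.61, -1.01);  n_5 = (-0.8560, -0.5170)
∠(n_3, n_5) = 120.70°
δ = |180° − 120.70°| = 59.30°
59.30° ≤ 2α = 66.05°  →  valid

δ = 59.30°, valid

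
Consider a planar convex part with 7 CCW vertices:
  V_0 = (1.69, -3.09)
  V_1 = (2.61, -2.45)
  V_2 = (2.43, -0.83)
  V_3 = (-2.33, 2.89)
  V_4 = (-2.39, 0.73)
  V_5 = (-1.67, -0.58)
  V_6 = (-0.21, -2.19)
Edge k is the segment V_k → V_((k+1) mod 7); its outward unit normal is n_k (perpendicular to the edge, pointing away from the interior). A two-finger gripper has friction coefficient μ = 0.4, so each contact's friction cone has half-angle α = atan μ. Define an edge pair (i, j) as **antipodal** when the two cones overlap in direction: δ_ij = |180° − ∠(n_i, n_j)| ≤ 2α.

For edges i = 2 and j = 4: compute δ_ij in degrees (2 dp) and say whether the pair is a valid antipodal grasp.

δ = 23.20°, valid

α = atan 0.4 = 21.80°;  2α = 43.60°
edge 2: e_2 = (-4.76, +3.72);  n_2 = (+0.6158, +0.7879)
edge 4: e_4 = (+0.72, -1.31);  n_4 = (-0.8764, -0.4817)
∠(n_2, n_4) = 156.80°
δ = |180° − 156.80°| = 23.20°
23.20° ≤ 2α = 43.60°  →  valid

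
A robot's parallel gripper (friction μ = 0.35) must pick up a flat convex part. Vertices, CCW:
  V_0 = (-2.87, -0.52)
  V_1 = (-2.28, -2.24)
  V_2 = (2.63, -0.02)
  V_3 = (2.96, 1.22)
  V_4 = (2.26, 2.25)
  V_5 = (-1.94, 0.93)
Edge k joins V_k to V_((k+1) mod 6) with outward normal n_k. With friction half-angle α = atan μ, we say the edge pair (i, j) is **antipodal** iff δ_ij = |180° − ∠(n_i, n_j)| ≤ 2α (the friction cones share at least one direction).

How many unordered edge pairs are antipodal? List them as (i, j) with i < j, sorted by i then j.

count = 5; pairs: (0,2), (0,3), (1,4), (1,5), (2,5)

α = atan 0.35 = 19.29°;  2α = 38.58°
n_0 = (-0.9459, -0.3245)
n_1 = (+0.4120, -0.9112)
n_2 = (+0.9664, -0.2572)
n_3 = (+0.8271, +0.5621)
n_4 = (-0.2998, +0.9540)
n_5 = (-0.8417, +0.5399)
  (0,1): δ = 84.60°  ·
  (0,2): δ = 33.84°  ✓
  (0,3): δ = 15.27°  ✓
  (0,4): δ = 88.51°  ·
  (0,5): δ = 128.39°  ·
  (1,2): δ = 129.23°  ·
  (1,3): δ = 80.13°  ·
  (1,4): δ = 6.88°  ✓
  (1,5): δ = 33.00°  ✓
  (2,3): δ = 130.90°  ·
  (2,4): δ = 57.65°  ·
  (2,5): δ = 17.77°  ✓
  (3,4): δ = 106.75°  ·
  (3,5): δ = 66.88°  ·
  (4,5): δ = 140.12°  ·
antipodal pairs: 5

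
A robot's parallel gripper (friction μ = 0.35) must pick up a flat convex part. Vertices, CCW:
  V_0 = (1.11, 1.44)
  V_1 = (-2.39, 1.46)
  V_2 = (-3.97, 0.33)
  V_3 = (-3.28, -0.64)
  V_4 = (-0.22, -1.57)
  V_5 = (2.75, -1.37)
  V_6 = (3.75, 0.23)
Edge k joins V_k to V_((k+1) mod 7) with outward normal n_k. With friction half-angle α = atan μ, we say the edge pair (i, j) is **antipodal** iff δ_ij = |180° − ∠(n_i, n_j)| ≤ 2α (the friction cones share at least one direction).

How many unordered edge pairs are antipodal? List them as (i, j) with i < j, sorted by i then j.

count = 7; pairs: (0,3), (0,4), (1,4), (1,5), (2,6), (3,6), (4,6)

α = atan 0.35 = 19.29°;  2α = 38.58°
n_0 = (+0.0057, +1.0000)
n_1 = (-0.5817, +0.8134)
n_2 = (-0.8149, -0.5796)
n_3 = (-0.2908, -0.9568)
n_4 = (+0.0672, -0.9977)
n_5 = (+0.8480, -0.5300)
n_6 = (+0.4167, +0.9091)
  (0,1): δ = 144.10°  ·
  (0,2): δ = 54.25°  ·
  (0,3): δ = 16.58°  ✓
  (0,4): δ = 4.18°  ✓
  (0,5): δ = 58.32°  ·
  (0,6): δ = 155.70°  ·
  (1,2): δ = 90.15°  ·
  (1,3): δ = 52.48°  ·
  (1,4): δ = 31.72°  ✓
  (1,5): δ = 22.42°  ✓
  (1,6): δ = 119.80°  ·
  (2,3): δ = 142.33°  ·
  (2,4): δ = 121.57°  ·
  (2,5): δ = 67.43°  ·
  (2,6): δ = 29.95°  ✓
  (3,4): δ = 159.24°  ·
  (3,5): δ = 105.10°  ·
  (3,6): δ = 7.72°  ✓
  (4,5): δ = 125.86°  ·
  (4,6): δ = 28.48°  ✓
  (5,6): δ = 82.62°  ·
antipodal pairs: 7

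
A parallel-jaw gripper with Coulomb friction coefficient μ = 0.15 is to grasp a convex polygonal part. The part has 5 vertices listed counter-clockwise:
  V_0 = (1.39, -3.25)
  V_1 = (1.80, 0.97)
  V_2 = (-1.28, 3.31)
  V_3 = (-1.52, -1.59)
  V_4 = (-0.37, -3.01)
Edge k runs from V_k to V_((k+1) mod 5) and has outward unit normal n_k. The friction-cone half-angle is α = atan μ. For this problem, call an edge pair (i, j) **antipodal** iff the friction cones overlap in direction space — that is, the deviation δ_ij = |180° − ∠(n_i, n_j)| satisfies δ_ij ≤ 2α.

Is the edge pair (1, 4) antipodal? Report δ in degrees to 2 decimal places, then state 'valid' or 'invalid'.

α = atan 0.15 = 8.53°;  2α = 17.06°
edge 1: e_1 = (-3.08, +2.34);  n_1 = (+0.6050, +0.7963)
edge 4: e_4 = (+1.76, -0.24);  n_4 = (-0.1351, -0.9908)
∠(n_1, n_4) = 150.54°
δ = |180° − 150.54°| = 29.46°
29.46° > 2α = 17.06°  →  invalid

δ = 29.46°, invalid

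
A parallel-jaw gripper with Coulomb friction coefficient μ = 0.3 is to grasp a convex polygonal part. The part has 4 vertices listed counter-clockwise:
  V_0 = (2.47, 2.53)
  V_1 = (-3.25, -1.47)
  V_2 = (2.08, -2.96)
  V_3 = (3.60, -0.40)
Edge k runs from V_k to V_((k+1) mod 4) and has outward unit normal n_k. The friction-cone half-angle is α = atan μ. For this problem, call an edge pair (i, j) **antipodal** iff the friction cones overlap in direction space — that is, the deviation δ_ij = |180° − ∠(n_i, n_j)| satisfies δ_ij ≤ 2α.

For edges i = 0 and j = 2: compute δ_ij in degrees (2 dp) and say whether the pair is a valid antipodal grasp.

δ = 24.34°, valid

α = atan 0.3 = 16.70°;  2α = 33.40°
edge 0: e_0 = (-5.72, -4.00);  n_0 = (-0.5731, +0.8195)
edge 2: e_2 = (+1.52, +2.56);  n_2 = (+0.8599, -0.5105)
∠(n_0, n_2) = 155.66°
δ = |180° − 155.66°| = 24.34°
24.34° ≤ 2α = 33.40°  →  valid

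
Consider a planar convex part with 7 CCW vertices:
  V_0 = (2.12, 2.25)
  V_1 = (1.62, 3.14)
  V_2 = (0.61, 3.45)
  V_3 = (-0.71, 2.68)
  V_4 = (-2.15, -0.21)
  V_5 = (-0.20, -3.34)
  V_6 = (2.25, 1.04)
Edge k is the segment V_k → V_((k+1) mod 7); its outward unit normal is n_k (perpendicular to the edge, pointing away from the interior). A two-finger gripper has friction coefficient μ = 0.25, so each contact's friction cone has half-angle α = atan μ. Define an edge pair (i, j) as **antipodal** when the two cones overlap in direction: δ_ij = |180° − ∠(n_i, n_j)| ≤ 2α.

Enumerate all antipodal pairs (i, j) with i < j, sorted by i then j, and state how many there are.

α = atan 0.25 = 14.04°;  2α = 28.07°
n_0 = (+0.8718, +0.4898)
n_1 = (+0.2934, +0.9560)
n_2 = (-0.5039, +0.8638)
n_3 = (-0.8950, +0.4460)
n_4 = (-0.8488, -0.5288)
n_5 = (+0.8727, -0.4882)
n_6 = (+0.9943, +0.1068)
  (0,1): δ = 136.39°  ·
  (0,2): δ = 89.07°  ·
  (0,3): δ = 55.81°  ·
  (0,4): δ = 2.60°  ✓
  (0,5): δ = 121.45°  ·
  (0,6): δ = 156.81°  ·
  (1,2): δ = 132.68°  ·
  (1,3): δ = 99.42°  ·
  (1,4): δ = 41.01°  ·
  (1,5): δ = 77.84°  ·
  (1,6): δ = 113.20°  ·
  (2,3): δ = 146.74°  ·
  (2,4): δ = 88.33°  ·
  (2,5): δ = 30.52°  ·
  (2,6): δ = 65.88°  ·
  (3,4): δ = 121.59°  ·
  (3,5): δ = 2.74°  ✓
  (3,6): δ = 32.62°  ·
  (4,5): δ = 61.14°  ·
  (4,6): δ = 25.79°  ✓
  (5,6): δ = 144.65°  ·
antipodal pairs: 3

count = 3; pairs: (0,4), (3,5), (4,6)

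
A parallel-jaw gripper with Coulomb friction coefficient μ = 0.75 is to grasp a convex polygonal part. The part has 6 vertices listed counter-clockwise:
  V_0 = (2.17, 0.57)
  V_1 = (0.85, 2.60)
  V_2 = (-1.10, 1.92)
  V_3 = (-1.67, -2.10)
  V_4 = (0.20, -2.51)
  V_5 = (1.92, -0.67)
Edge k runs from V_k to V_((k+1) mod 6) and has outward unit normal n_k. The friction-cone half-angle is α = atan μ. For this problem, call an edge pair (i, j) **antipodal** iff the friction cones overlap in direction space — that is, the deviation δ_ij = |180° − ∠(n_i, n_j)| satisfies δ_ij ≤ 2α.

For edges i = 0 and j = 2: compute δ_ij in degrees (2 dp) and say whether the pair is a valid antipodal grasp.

δ = 41.10°, valid

α = atan 0.75 = 36.87°;  2α = 73.74°
edge 0: e_0 = (-1.32, +2.03);  n_0 = (+0.8383, +0.5451)
edge 2: e_2 = (-0.57, -4.02);  n_2 = (-0.9901, +0.1404)
∠(n_0, n_2) = 138.90°
δ = |180° − 138.90°| = 41.10°
41.10° ≤ 2α = 73.74°  →  valid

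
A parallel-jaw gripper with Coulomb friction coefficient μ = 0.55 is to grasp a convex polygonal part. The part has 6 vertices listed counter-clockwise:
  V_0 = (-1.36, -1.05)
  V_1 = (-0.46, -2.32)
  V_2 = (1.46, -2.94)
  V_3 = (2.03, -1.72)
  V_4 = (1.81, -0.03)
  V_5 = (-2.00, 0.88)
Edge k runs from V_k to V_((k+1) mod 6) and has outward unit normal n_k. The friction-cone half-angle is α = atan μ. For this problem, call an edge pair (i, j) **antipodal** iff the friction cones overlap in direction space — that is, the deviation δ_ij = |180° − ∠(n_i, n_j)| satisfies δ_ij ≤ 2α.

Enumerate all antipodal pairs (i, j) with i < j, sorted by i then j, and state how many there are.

α = atan 0.55 = 28.81°;  2α = 57.62°
n_0 = (-0.8159, -0.5782)
n_1 = (-0.3073, -0.9516)
n_2 = (+0.9060, -0.4233)
n_3 = (+0.9916, +0.1291)
n_4 = (+0.2323, +0.9726)
n_5 = (-0.9492, -0.3148)
  (0,1): δ = 143.22°  ·
  (0,2): δ = 60.37°  ·
  (0,3): δ = 27.91°  ✓
  (0,4): δ = 41.24°  ✓
  (0,5): δ = 163.02°  ·
  (1,2): δ = 97.15°  ·
  (1,3): δ = 64.69°  ·
  (1,4): δ = 4.46°  ✓
  (1,5): δ = 126.24°  ·
  (2,3): δ = 147.54°  ·
  (2,4): δ = 78.39°  ·
  (2,5): δ = 43.39°  ✓
  (3,4): δ = 110.85°  ·
  (3,5): δ = 10.93°  ✓
  (4,5): δ = 58.22°  ·
antipodal pairs: 5

count = 5; pairs: (0,3), (0,4), (1,4), (2,5), (3,5)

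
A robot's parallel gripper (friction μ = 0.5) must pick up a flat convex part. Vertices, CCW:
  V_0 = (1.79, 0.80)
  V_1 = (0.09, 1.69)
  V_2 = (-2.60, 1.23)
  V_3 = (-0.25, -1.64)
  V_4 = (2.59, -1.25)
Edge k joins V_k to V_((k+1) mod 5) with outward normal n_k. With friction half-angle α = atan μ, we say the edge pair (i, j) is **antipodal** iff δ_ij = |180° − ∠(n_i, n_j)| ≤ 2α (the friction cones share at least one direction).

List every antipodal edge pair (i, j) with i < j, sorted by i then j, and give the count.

α = atan 0.5 = 26.57°;  2α = 53.13°
n_0 = (+0.4638, +0.8859)
n_1 = (-0.1686, +0.9857)
n_2 = (-0.7737, -0.6335)
n_3 = (+0.1360, -0.9907)
n_4 = (+0.9316, +0.3635)
  (0,1): δ = 142.66°  ·
  (0,2): δ = 23.06°  ✓
  (0,3): δ = 35.45°  ✓
  (0,4): δ = 138.95°  ·
  (1,2): δ = 60.39°  ·
  (1,3): δ = 1.88°  ✓
  (1,4): δ = 101.61°  ·
  (2,3): δ = 121.49°  ·
  (2,4): δ = 17.99°  ✓
  (3,4): δ = 76.50°  ·
antipodal pairs: 4

count = 4; pairs: (0,2), (0,3), (1,3), (2,4)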